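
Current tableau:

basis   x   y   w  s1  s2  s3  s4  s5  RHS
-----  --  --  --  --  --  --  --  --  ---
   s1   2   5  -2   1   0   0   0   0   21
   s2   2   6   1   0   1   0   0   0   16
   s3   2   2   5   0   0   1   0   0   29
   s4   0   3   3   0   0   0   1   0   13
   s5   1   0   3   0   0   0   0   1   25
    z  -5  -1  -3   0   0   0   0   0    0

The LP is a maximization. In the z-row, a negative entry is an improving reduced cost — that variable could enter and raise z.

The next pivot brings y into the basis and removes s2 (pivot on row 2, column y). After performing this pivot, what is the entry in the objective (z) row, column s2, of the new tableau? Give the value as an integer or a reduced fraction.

Pivot element is row 2, column y: 6.
Normalize row 2: new (row 2, s2) = 1/6 = 1/6.
z-row ← z-row − (-1)·(new row 2): 0 − (-1)·(1/6) = 1/6.

1/6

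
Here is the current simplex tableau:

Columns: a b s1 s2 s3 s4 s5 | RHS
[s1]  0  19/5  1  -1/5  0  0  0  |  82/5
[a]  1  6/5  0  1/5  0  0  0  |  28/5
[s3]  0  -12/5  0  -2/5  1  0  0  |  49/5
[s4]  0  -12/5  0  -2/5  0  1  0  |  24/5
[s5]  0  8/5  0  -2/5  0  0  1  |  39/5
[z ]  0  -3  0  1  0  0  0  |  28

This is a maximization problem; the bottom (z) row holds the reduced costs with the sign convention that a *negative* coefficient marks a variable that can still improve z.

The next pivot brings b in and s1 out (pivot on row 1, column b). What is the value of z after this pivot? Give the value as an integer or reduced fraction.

Minimum ratio for b: (82/5)/(19/5) = 82/19.
z changes by −(z-row coeff of b)·ratio = −(-3)·(82/19) = 246/19.
New z = 28 + (246/19) = 778/19.

778/19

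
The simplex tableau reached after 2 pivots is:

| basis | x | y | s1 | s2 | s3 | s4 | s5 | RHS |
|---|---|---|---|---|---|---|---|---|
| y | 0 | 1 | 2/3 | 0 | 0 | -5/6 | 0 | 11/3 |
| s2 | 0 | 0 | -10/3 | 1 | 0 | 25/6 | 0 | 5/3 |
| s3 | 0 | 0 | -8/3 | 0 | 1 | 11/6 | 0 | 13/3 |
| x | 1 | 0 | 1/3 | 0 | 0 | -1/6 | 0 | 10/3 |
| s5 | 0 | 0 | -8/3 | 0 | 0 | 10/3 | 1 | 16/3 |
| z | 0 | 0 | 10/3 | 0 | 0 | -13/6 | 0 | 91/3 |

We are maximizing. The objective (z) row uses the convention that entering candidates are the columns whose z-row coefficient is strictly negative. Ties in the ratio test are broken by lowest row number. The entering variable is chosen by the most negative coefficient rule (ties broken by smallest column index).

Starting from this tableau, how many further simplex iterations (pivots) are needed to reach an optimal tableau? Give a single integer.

1

pivot: s4 in, s2 out → z = 156/5
No improving column remains; optimal.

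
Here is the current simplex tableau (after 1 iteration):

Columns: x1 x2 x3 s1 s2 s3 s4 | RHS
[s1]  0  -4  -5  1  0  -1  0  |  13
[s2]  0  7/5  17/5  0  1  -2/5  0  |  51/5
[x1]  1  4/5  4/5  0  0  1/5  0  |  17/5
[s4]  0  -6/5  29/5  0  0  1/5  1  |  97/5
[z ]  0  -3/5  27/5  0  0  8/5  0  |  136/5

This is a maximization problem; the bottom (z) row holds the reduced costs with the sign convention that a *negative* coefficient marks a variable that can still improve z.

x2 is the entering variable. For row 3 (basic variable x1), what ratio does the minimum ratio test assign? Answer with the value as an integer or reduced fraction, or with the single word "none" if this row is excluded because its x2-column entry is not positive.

Ratio = RHS / (x2 entry) = (17/5) / (4/5) = 17/4.

17/4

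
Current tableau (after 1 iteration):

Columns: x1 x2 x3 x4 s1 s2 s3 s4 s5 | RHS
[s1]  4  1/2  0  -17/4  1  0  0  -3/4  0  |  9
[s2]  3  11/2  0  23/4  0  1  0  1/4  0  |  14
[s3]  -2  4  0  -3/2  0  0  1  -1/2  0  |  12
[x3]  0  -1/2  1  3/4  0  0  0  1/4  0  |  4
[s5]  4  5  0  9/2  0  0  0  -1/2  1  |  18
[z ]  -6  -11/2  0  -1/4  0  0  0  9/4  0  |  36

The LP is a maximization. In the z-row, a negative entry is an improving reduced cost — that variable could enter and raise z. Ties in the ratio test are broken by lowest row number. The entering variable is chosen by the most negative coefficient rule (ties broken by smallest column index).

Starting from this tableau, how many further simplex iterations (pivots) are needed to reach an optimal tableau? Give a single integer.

pivot: x1 in, s1 out → z = 99/2
pivot: x4 in, s2 out → z = 7847/143
pivot: x2 in, x4 out → z = 2305/41
No improving column remains; optimal.

3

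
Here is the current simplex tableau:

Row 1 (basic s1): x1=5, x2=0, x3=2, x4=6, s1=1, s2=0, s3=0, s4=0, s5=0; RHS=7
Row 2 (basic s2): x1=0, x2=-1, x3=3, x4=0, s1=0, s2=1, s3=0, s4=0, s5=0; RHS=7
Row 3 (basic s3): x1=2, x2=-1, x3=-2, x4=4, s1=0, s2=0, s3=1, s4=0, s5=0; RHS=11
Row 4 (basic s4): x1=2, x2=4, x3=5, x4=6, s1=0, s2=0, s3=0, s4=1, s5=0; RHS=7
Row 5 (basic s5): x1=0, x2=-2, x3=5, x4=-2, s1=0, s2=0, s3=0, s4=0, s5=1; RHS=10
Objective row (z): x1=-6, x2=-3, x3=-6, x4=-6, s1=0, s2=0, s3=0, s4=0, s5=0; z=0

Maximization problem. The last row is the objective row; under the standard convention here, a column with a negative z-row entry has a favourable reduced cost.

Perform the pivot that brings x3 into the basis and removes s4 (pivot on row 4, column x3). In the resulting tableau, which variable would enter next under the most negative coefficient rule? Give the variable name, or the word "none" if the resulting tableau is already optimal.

x1

Pivot element 5. New z-row = old z-row − (-6)·(row 4/5).
Updated z-row coefficients: x1: -18/5, x2: 9/5, x3: 0, x4: 6/5, s1: 0, s2: 0, s3: 0, s4: 6/5, s5: 0.
The most negative is -18/5 in column x1, so x1 would enter next.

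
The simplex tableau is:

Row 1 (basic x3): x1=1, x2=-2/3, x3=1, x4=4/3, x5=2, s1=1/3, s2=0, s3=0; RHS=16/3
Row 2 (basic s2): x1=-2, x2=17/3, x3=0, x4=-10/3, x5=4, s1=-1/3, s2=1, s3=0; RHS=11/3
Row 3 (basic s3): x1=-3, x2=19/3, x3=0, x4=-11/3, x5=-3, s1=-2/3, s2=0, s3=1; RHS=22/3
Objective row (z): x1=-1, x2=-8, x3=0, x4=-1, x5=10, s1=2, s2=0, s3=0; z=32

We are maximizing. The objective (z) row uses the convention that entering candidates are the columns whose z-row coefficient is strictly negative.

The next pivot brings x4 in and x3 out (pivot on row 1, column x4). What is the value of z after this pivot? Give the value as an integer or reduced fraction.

Minimum ratio for x4: (16/3)/(4/3) = 4.
z changes by −(z-row coeff of x4)·ratio = −(-1)·4 = 4.
New z = 32 + 4 = 36.

36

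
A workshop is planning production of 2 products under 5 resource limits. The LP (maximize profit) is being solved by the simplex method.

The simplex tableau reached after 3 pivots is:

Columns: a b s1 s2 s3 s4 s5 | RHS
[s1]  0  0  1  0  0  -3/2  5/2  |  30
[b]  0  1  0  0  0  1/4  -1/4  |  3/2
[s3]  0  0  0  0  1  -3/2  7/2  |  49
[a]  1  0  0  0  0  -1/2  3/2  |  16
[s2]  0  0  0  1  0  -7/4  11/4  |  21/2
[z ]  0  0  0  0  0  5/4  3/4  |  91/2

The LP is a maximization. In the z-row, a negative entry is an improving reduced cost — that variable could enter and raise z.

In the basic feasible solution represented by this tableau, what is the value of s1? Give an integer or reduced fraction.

s1 is basic (row 1); its value is the RHS of that row: 30.

30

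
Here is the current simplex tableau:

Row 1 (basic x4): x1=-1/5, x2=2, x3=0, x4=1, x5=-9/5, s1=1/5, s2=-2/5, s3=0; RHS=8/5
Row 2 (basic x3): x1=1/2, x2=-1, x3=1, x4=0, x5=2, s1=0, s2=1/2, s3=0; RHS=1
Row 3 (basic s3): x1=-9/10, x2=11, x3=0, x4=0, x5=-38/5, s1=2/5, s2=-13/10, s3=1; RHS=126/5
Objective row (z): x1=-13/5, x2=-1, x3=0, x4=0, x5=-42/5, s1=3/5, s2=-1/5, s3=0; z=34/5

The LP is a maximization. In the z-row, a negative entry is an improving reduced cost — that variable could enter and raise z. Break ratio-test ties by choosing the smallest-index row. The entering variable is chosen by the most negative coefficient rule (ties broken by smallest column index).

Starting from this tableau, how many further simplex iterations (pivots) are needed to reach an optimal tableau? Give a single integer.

2

pivot: x5 in, x3 out → z = 11
pivot: x2 in, x4 out → z = 251/11
No improving column remains; optimal.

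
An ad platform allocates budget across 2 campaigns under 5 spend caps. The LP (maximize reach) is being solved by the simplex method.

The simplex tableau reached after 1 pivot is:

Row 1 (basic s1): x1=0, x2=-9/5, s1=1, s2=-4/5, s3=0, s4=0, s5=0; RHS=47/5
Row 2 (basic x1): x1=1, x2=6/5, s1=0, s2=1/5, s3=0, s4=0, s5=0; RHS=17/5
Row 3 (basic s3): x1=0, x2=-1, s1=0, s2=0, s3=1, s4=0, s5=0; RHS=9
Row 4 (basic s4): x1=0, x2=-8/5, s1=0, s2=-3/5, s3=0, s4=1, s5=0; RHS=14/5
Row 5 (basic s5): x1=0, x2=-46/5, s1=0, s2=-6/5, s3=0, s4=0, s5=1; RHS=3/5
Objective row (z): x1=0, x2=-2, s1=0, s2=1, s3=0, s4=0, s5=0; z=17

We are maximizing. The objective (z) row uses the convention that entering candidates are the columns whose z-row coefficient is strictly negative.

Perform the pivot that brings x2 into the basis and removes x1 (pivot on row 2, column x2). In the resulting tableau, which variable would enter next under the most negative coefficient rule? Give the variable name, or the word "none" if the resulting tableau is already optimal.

none

Pivot element 6/5. New z-row = old z-row − (-2)·(row 2/(6/5)).
Updated z-row coefficients: x1: 5/3, x2: 0, s1: 0, s2: 4/3, s3: 0, s4: 0, s5: 0.
No coefficient is strictly negative; the tableau after this pivot is optimal.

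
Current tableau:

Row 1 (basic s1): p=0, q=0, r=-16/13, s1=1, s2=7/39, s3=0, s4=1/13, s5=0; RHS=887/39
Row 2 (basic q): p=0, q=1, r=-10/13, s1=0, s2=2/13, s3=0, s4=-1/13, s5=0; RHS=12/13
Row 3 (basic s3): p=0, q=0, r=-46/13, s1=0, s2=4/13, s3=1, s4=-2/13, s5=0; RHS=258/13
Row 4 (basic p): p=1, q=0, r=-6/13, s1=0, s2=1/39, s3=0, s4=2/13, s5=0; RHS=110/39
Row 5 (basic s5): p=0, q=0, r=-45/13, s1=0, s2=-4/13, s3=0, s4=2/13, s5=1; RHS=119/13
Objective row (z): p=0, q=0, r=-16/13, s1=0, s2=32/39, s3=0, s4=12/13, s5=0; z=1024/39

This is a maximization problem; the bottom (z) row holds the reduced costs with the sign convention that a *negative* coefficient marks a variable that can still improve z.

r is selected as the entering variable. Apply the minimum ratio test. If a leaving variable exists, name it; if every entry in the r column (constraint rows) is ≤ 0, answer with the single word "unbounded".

unbounded

r-column entries: row 1: -16/13, row 2: -10/13, row 3: -46/13, row 4: -6/13, row 5: -45/13. All ≤ 0, so r can increase without bound; the LP is unbounded in this direction.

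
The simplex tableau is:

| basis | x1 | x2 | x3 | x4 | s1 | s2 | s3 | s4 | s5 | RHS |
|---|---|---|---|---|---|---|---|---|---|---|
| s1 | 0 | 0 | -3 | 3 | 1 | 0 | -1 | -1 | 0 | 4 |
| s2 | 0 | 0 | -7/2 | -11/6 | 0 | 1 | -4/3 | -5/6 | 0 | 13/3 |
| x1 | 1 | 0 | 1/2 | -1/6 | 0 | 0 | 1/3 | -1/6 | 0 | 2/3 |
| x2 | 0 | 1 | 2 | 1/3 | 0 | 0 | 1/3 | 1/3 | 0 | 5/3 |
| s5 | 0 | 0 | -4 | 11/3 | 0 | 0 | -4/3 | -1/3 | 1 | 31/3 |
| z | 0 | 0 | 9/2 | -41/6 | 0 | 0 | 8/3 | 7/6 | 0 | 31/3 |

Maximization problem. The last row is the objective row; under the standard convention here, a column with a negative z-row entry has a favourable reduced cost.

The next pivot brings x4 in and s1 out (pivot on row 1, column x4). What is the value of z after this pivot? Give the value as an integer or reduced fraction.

175/9

Minimum ratio for x4: 4/3 = 4/3.
z changes by −(z-row coeff of x4)·ratio = −(-41/6)·(4/3) = 82/9.
New z = 31/3 + (82/9) = 175/9.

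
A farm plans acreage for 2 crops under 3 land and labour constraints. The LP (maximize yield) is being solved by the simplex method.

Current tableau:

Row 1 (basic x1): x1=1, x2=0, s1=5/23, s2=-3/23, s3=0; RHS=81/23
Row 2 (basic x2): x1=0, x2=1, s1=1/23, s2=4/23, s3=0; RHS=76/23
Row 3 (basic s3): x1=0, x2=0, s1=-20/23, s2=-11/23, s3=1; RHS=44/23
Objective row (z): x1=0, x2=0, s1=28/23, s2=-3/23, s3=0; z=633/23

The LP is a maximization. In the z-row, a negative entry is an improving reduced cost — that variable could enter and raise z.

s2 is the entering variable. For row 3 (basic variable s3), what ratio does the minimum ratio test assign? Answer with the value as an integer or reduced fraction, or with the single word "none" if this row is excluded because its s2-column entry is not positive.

none

The s2 entry in row 3 is -11/23 ≤ 0, so this row gives no ratio.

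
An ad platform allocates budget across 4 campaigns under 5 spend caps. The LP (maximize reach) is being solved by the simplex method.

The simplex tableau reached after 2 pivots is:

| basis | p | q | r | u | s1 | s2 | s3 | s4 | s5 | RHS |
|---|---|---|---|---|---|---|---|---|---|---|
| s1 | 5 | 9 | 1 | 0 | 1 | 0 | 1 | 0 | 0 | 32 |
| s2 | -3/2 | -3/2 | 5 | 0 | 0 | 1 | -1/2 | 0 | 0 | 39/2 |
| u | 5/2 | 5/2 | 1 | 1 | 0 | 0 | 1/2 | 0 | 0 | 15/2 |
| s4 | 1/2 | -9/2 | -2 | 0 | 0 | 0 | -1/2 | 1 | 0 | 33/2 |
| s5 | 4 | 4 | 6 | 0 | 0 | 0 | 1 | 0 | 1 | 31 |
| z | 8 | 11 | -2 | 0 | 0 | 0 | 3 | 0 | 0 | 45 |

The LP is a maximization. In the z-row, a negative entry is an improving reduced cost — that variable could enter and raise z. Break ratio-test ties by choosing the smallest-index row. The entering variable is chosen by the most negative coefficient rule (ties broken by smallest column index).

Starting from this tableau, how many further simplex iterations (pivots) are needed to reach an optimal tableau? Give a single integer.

pivot: r in, s2 out → z = 264/5
No improving column remains; optimal.

1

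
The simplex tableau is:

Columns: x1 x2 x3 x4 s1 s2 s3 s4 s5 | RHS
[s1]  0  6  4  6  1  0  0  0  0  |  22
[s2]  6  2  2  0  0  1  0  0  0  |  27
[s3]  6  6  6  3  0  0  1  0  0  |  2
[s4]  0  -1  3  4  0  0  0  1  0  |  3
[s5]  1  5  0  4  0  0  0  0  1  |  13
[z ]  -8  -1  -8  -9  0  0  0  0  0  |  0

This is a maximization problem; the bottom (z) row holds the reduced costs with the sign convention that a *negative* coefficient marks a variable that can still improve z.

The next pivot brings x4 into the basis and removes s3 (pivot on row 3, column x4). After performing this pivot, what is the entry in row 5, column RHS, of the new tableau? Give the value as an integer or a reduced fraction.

31/3

Pivot element is row 3, column x4: 3.
Normalize row 3: new (row 3, RHS) = 2/3 = 2/3.
row 5 ← row 5 − 4·(new row 3): 13 − 4·(2/3) = 31/3.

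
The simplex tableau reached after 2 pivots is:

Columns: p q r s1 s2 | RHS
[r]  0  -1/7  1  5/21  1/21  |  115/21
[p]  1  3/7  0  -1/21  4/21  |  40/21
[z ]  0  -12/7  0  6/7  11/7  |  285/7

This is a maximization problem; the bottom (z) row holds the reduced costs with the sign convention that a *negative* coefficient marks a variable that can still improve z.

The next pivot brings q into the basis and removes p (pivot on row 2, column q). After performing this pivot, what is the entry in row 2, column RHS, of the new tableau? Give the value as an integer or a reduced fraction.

Pivot element is row 2, column q: 3/7.
Normalize row 2: new (row 2, RHS) = (40/21)/(3/7) = 40/9.
Row 2 is the pivot row, so the entry is 40/9.

40/9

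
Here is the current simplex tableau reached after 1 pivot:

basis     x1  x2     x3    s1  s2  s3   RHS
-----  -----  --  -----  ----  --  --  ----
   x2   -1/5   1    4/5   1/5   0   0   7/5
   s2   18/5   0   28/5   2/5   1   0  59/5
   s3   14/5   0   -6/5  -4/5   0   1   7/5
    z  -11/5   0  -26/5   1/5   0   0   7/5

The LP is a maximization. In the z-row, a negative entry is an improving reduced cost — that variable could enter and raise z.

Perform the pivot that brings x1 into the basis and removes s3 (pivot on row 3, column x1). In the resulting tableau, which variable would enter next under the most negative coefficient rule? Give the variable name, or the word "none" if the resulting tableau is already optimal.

Pivot element 14/5. New z-row = old z-row − (-11/5)·(row 3/(14/5)).
Updated z-row coefficients: x1: 0, x2: 0, x3: -43/7, s1: -3/7, s2: 0, s3: 11/14.
The most negative is -43/7 in column x3, so x3 would enter next.

x3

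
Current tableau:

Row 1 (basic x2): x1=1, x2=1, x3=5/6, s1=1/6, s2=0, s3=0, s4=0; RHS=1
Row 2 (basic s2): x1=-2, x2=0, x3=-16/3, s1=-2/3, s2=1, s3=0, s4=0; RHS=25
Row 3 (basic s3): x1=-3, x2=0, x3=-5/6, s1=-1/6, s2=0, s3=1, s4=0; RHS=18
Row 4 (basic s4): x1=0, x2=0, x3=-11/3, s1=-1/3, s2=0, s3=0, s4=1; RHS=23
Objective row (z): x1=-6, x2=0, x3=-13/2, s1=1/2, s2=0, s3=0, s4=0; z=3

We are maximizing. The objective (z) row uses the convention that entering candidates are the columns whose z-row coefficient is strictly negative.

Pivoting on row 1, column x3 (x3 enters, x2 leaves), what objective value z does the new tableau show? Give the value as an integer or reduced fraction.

54/5

Minimum ratio for x3: 1/(5/6) = 6/5.
z changes by −(z-row coeff of x3)·ratio = −(-13/2)·(6/5) = 39/5.
New z = 3 + (39/5) = 54/5.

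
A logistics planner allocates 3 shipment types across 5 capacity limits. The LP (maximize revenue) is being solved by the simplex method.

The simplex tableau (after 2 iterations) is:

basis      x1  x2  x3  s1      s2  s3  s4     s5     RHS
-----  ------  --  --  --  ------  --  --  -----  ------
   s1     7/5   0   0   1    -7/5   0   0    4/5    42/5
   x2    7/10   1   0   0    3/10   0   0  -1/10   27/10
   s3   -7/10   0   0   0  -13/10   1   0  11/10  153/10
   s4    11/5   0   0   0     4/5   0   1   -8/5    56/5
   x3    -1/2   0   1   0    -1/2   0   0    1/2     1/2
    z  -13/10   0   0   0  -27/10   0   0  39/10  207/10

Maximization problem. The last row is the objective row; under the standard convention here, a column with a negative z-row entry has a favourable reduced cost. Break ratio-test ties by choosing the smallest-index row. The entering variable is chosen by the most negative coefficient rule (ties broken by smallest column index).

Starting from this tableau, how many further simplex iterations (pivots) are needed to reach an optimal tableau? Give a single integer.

1

pivot: s2 in, x2 out → z = 45
No improving column remains; optimal.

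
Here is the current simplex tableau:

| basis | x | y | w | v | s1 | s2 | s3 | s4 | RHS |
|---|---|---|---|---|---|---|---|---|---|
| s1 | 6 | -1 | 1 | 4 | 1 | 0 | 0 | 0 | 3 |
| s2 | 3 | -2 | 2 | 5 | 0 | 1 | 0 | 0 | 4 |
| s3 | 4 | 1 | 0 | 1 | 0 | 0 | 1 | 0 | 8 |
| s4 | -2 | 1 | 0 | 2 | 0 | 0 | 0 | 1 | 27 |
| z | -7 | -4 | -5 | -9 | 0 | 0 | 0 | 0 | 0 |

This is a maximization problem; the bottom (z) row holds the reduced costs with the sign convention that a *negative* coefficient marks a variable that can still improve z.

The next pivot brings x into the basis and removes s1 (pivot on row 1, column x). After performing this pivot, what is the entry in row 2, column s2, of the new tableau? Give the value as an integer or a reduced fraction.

Pivot element is row 1, column x: 6.
Normalize row 1: new (row 1, s2) = 0/6 = 0.
row 2 ← row 2 − 3·(new row 1): 1 − 3·0 = 1.

1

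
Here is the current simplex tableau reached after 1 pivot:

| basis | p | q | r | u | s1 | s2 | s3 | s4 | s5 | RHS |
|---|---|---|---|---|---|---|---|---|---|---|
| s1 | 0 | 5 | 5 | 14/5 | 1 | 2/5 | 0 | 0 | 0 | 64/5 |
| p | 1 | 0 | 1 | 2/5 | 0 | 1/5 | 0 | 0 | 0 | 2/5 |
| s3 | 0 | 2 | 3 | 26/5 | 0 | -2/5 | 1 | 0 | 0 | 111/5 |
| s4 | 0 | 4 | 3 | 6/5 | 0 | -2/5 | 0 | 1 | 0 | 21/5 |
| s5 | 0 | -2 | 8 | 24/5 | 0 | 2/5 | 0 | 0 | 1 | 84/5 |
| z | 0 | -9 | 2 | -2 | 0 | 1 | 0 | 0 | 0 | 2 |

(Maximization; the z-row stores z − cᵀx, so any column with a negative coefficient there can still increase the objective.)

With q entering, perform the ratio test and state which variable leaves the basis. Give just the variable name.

s4

Ratios: row 1 (s1): (64/5)/5 = 64/25; row 2 (p): entry 0 ≤ 0, skip; row 3 (s3): (111/5)/2 = 111/10; row 4 (s4): (21/5)/4 = 21/20; row 5 (s5): entry -2 ≤ 0, skip.
Minimum ratio 21/20 is in the s4 row, so s4 leaves.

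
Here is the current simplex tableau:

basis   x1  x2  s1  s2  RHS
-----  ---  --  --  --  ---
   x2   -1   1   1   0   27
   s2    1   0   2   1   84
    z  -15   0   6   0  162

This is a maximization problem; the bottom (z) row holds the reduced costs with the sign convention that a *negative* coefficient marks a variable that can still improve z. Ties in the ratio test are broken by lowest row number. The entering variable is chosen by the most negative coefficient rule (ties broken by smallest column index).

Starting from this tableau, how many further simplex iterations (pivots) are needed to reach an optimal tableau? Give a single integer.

pivot: x1 in, s2 out → z = 1422
No improving column remains; optimal.

1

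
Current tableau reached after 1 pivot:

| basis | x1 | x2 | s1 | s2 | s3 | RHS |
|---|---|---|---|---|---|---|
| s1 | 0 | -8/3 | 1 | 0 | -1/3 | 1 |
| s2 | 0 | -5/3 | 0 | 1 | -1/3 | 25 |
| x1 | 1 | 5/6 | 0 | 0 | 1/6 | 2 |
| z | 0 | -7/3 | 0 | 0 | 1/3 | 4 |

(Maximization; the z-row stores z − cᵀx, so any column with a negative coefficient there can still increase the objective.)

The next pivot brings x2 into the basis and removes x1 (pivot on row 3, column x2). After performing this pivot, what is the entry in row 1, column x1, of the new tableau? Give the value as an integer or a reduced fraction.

16/5

Pivot element is row 3, column x2: 5/6.
Normalize row 3: new (row 3, x1) = 1/(5/6) = 6/5.
row 1 ← row 1 − (-8/3)·(new row 3): 0 − (-8/3)·(6/5) = 16/5.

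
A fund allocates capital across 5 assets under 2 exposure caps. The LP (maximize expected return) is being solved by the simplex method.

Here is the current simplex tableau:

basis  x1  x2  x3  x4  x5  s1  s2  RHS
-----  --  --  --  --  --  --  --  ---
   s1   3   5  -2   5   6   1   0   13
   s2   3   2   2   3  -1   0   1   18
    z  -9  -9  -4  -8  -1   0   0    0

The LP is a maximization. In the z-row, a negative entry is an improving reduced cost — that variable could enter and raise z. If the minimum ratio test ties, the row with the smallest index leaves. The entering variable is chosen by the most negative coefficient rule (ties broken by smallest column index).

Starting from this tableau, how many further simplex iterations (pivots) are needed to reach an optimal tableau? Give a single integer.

3

pivot: x1 in, s1 out → z = 39
pivot: x3 in, s2 out → z = 103/2
pivot: x2 in, x1 out → z = 407/7
No improving column remains; optimal.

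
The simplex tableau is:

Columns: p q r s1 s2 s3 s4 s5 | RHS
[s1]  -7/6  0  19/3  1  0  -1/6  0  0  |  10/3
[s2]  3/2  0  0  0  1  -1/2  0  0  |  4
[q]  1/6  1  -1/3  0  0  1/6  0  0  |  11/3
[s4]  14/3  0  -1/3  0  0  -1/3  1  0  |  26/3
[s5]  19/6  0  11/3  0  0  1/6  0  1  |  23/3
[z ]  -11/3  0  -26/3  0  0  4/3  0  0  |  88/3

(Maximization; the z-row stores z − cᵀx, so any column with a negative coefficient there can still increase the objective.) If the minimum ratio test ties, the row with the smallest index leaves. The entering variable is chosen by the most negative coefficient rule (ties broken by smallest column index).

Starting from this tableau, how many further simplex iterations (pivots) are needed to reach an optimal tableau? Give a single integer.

2

pivot: r in, s1 out → z = 644/19
pivot: p in, s5 out → z = 3048/73
No improving column remains; optimal.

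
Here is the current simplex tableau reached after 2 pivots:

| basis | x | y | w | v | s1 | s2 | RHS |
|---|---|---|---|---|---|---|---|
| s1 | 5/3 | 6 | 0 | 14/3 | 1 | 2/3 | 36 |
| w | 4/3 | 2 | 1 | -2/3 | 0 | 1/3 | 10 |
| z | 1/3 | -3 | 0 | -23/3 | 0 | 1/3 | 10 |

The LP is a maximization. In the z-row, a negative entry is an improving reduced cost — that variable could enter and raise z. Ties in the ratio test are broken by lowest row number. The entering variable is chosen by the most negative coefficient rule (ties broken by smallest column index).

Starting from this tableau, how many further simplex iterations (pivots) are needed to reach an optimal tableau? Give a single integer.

1

pivot: v in, s1 out → z = 484/7
No improving column remains; optimal.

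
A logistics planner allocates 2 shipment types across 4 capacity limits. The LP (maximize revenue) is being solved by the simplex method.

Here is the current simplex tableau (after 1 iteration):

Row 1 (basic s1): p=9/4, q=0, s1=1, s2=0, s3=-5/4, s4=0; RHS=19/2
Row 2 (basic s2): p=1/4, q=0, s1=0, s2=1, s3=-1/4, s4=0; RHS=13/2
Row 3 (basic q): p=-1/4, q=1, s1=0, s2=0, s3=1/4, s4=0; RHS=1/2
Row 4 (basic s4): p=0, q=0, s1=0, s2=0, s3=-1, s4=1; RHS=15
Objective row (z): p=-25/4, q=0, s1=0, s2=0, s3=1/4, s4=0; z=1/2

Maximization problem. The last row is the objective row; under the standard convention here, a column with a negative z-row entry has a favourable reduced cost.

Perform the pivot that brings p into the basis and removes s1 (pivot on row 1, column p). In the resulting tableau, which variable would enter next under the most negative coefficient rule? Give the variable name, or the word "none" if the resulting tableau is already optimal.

Pivot element 9/4. New z-row = old z-row − (-25/4)·(row 1/(9/4)).
Updated z-row coefficients: p: 0, q: 0, s1: 25/9, s2: 0, s3: -29/9, s4: 0.
The most negative is -29/9 in column s3, so s3 would enter next.

s3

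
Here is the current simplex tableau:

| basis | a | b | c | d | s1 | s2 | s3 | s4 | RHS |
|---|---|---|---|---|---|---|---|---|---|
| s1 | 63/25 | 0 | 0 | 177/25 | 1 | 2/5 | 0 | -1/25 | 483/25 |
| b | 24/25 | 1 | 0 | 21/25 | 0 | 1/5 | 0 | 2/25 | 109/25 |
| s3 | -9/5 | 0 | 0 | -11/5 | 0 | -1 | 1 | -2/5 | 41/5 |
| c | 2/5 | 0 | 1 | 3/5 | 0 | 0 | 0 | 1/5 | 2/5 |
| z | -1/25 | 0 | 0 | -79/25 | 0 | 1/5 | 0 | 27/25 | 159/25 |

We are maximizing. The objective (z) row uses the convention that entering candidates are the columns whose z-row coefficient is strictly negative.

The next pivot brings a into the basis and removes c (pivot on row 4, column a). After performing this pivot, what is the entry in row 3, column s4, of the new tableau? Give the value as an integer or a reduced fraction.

Pivot element is row 4, column a: 2/5.
Normalize row 4: new (row 4, s4) = (1/5)/(2/5) = 1/2.
row 3 ← row 3 − (-9/5)·(new row 4): -2/5 − (-9/5)·(1/2) = 1/2.

1/2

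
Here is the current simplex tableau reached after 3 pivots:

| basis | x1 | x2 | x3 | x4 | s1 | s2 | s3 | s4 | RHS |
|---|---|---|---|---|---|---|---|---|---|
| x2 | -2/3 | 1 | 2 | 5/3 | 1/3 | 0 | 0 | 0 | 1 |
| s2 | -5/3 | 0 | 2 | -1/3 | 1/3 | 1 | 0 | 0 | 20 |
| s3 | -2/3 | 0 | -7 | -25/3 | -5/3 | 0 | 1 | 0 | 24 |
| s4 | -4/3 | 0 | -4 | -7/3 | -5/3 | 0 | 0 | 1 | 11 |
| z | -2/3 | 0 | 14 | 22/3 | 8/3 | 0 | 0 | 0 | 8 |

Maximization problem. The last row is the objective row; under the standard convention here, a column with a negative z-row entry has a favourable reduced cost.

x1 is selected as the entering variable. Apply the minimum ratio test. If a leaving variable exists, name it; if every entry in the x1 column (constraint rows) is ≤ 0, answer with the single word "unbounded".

x1-column entries: row 1: -2/3, row 2: -5/3, row 3: -2/3, row 4: -4/3. All ≤ 0, so x1 can increase without bound; the LP is unbounded in this direction.

unbounded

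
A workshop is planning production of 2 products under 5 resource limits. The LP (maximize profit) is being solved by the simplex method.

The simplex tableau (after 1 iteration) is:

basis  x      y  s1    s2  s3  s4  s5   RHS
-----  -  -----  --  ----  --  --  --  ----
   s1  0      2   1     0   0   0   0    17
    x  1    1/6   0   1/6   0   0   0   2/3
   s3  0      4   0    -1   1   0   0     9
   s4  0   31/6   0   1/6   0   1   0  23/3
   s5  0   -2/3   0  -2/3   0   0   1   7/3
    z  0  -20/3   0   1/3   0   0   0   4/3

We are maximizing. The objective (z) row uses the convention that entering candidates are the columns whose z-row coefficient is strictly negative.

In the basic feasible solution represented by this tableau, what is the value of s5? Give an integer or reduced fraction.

s5 is basic (row 5); its value is the RHS of that row: 7/3.

7/3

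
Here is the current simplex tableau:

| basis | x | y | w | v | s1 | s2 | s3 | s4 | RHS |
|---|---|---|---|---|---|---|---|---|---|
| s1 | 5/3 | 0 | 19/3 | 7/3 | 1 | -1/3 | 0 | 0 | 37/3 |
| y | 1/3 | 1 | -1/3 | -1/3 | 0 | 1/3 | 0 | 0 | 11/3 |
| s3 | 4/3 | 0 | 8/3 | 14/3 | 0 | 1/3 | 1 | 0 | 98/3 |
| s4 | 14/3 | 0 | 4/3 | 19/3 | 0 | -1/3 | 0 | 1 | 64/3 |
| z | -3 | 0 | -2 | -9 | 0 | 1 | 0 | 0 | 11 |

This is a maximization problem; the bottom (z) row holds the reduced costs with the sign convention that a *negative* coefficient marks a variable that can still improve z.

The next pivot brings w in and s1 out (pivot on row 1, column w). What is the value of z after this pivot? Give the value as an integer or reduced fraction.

Minimum ratio for w: (37/3)/(19/3) = 37/19.
z changes by −(z-row coeff of w)·ratio = −(-2)·(37/19) = 74/19.
New z = 11 + (74/19) = 283/19.

283/19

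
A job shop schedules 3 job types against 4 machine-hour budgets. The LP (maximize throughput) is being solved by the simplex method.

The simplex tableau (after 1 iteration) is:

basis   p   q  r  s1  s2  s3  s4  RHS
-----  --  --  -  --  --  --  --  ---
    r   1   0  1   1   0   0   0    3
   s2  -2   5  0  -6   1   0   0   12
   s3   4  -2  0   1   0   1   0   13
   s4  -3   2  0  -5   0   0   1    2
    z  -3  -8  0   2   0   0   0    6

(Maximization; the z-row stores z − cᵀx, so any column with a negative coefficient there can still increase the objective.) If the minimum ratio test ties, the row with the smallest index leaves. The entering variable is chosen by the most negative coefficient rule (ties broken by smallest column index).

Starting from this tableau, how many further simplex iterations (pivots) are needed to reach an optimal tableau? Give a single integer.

3

pivot: q in, s4 out → z = 14
pivot: s1 in, s2 out → z = 434/13
pivot: s4 in, r out → z = 48
No improving column remains; optimal.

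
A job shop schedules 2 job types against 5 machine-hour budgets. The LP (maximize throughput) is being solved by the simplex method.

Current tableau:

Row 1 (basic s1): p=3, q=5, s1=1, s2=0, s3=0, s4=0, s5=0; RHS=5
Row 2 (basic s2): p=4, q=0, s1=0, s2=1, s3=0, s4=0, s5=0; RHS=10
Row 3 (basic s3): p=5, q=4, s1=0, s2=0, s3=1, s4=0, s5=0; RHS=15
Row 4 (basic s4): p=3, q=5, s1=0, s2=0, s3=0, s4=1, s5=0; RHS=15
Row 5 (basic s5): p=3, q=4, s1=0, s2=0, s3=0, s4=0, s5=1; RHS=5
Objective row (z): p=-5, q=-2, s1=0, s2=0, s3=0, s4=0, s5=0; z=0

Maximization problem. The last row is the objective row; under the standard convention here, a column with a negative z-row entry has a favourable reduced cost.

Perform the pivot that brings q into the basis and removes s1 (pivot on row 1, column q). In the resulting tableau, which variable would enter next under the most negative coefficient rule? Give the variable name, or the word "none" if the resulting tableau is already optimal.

Pivot element 5. New z-row = old z-row − (-2)·(row 1/5).
Updated z-row coefficients: p: -19/5, q: 0, s1: 2/5, s2: 0, s3: 0, s4: 0, s5: 0.
The most negative is -19/5 in column p, so p would enter next.

p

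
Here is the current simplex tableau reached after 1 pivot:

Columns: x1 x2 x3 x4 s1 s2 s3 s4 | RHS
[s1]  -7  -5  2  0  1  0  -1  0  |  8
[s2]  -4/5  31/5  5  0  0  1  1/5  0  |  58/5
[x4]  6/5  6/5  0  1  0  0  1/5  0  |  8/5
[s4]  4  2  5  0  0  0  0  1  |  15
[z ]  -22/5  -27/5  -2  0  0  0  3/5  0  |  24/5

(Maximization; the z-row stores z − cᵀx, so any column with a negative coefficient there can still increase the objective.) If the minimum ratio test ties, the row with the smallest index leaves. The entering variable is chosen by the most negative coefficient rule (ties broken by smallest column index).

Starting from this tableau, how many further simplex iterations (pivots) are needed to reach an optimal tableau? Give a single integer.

pivot: x2 in, x4 out → z = 12
pivot: x3 in, s2 out → z = 40/3
pivot: x1 in, s4 out → z = 227/15
No improving column remains; optimal.

3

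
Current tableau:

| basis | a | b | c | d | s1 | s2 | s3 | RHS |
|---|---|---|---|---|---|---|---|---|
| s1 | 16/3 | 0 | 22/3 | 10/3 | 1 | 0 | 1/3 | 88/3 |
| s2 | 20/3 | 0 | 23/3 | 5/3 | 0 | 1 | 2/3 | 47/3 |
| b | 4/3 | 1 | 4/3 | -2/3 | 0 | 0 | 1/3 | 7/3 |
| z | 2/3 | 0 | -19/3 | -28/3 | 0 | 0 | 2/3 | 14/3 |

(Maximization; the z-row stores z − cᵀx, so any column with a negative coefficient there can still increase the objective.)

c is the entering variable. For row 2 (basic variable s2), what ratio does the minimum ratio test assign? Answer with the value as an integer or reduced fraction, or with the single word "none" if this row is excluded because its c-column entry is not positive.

47/23

Ratio = RHS / (c entry) = (47/3) / (23/3) = 47/23.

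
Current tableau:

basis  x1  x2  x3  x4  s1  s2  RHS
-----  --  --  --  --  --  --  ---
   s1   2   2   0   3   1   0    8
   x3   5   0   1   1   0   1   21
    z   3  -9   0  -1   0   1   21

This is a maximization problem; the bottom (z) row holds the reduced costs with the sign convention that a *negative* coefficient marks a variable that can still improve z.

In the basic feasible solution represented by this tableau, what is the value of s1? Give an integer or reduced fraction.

s1 is basic (row 1); its value is the RHS of that row: 8.

8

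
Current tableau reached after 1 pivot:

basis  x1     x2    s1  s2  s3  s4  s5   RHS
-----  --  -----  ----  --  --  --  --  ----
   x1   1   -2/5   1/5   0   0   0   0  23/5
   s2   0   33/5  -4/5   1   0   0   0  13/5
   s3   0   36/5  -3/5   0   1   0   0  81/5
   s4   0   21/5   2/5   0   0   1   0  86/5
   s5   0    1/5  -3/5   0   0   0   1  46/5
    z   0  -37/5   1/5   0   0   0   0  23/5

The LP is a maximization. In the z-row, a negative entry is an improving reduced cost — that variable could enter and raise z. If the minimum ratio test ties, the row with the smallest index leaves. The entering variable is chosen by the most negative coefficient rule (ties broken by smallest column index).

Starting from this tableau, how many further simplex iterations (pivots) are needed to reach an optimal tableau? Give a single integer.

2

pivot: x2 in, s2 out → z = 248/33
pivot: s1 in, s4 out → z = 583/30
No improving column remains; optimal.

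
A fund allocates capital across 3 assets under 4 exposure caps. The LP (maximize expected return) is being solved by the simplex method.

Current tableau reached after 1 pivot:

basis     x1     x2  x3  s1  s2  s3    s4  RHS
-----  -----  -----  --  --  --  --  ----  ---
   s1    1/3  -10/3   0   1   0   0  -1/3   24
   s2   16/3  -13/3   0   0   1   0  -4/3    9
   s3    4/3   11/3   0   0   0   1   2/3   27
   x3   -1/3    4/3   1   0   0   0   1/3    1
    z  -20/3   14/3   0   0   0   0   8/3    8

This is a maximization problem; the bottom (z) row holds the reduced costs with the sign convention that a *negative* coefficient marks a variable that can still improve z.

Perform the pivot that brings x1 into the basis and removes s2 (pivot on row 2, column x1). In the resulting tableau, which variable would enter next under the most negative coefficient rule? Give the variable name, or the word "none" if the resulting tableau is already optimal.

x2

Pivot element 16/3. New z-row = old z-row − (-20/3)·(row 2/(16/3)).
Updated z-row coefficients: x1: 0, x2: -3/4, x3: 0, s1: 0, s2: 5/4, s3: 0, s4: 1.
The most negative is -3/4 in column x2, so x2 would enter next.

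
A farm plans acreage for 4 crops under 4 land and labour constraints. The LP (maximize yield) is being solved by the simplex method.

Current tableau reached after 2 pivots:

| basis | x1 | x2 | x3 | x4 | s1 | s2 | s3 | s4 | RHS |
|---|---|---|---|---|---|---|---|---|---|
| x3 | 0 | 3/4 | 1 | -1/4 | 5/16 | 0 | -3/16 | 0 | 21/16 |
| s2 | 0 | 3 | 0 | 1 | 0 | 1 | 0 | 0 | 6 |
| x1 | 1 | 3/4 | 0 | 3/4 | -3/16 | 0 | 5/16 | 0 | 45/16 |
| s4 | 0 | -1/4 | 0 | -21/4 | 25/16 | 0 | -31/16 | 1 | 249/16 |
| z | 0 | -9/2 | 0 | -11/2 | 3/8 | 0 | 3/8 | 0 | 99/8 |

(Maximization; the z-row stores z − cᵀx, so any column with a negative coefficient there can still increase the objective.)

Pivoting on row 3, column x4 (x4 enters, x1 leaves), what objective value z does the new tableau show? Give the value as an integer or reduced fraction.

33

Minimum ratio for x4: (45/16)/(3/4) = 15/4.
z changes by −(z-row coeff of x4)·ratio = −(-11/2)·(15/4) = 165/8.
New z = 99/8 + (165/8) = 33.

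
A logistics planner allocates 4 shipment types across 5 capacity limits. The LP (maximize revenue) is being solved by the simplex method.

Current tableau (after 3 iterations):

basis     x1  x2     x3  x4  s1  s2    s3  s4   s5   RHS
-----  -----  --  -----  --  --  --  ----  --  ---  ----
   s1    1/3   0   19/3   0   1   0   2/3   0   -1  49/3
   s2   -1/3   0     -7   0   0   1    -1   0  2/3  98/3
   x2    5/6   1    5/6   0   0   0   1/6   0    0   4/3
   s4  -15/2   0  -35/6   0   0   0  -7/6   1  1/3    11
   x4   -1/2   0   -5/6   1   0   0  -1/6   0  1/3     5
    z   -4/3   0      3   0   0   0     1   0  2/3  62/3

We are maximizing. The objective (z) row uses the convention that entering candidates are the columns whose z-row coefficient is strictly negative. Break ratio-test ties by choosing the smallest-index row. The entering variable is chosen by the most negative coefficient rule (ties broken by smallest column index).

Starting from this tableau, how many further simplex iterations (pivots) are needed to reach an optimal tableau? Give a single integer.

pivot: x1 in, x2 out → z = 114/5
No improving column remains; optimal.

1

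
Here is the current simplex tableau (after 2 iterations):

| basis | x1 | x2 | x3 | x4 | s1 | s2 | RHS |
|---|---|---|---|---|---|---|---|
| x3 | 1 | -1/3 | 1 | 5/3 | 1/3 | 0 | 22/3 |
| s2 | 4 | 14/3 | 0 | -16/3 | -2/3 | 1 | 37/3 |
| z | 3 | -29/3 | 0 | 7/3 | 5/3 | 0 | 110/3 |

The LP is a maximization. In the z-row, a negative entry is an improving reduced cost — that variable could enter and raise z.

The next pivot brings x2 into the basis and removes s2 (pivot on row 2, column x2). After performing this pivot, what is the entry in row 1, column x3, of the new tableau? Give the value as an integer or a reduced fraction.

1

Pivot element is row 2, column x2: 14/3.
Normalize row 2: new (row 2, x3) = 0/(14/3) = 0.
row 1 ← row 1 − (-1/3)·(new row 2): 1 − (-1/3)·0 = 1.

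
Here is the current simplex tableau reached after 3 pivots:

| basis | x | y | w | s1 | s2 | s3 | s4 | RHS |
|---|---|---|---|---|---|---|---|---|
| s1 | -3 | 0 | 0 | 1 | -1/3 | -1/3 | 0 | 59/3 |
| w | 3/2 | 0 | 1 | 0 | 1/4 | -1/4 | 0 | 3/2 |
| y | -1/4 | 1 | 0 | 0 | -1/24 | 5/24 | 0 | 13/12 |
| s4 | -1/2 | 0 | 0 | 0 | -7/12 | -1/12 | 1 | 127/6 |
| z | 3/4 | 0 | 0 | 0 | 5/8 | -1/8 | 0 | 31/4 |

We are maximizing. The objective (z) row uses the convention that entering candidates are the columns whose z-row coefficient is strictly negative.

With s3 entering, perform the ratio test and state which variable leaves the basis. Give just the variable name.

y

Ratios: row 1 (s1): entry -1/3 ≤ 0, skip; row 2 (w): entry -1/4 ≤ 0, skip; row 3 (y): (13/12)/(5/24) = 26/5; row 4 (s4): entry -1/12 ≤ 0, skip.
Minimum ratio 26/5 is in the y row, so y leaves.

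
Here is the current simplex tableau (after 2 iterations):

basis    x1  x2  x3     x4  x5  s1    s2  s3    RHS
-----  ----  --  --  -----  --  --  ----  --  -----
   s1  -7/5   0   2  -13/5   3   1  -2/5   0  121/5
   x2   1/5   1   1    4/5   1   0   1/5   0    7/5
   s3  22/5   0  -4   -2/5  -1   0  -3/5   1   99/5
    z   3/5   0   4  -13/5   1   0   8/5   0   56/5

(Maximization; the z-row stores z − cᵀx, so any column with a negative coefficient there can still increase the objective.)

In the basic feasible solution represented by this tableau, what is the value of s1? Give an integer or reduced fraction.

121/5

s1 is basic (row 1); its value is the RHS of that row: 121/5.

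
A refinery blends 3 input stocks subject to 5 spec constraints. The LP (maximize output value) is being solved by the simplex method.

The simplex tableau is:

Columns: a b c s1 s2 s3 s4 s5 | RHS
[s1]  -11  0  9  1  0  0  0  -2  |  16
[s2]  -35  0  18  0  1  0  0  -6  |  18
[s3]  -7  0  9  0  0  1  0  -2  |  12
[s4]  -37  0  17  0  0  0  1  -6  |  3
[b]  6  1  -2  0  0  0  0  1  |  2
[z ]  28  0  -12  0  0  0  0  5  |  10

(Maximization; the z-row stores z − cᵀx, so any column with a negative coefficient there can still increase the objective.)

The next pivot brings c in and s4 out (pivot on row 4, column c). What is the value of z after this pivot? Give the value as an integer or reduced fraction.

206/17

Minimum ratio for c: 3/17 = 3/17.
z changes by −(z-row coeff of c)·ratio = −(-12)·(3/17) = 36/17.
New z = 10 + (36/17) = 206/17.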